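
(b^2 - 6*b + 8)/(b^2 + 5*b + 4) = (b^2 - 6*b + 8)/(b^2 + 5*b + 4)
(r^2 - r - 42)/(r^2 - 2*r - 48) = (r - 7)/(r - 8)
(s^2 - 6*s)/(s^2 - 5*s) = (s - 6)/(s - 5)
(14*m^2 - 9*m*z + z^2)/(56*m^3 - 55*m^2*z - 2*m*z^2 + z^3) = (14*m^2 - 9*m*z + z^2)/(56*m^3 - 55*m^2*z - 2*m*z^2 + z^3)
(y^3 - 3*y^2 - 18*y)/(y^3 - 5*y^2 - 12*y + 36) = y/(y - 2)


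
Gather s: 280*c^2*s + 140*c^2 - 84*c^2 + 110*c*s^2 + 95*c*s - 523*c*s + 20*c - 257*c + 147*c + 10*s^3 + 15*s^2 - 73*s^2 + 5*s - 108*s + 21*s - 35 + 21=56*c^2 - 90*c + 10*s^3 + s^2*(110*c - 58) + s*(280*c^2 - 428*c - 82) - 14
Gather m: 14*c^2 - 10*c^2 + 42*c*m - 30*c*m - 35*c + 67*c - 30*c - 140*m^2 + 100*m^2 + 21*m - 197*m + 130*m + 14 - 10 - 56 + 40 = 4*c^2 + 2*c - 40*m^2 + m*(12*c - 46) - 12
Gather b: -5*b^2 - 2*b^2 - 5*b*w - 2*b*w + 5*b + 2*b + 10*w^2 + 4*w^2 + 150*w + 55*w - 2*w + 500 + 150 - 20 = -7*b^2 + b*(7 - 7*w) + 14*w^2 + 203*w + 630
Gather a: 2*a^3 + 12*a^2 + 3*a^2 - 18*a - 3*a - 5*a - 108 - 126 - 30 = 2*a^3 + 15*a^2 - 26*a - 264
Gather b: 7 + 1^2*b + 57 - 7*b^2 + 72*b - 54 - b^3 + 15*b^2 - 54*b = -b^3 + 8*b^2 + 19*b + 10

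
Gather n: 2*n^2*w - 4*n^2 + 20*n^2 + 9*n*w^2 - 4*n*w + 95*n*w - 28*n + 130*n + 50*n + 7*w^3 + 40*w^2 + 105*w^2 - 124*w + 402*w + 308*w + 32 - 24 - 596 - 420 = n^2*(2*w + 16) + n*(9*w^2 + 91*w + 152) + 7*w^3 + 145*w^2 + 586*w - 1008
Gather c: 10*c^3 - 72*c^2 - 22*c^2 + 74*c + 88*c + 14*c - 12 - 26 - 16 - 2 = 10*c^3 - 94*c^2 + 176*c - 56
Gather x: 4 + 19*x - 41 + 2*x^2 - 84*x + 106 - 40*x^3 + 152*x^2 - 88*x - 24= -40*x^3 + 154*x^2 - 153*x + 45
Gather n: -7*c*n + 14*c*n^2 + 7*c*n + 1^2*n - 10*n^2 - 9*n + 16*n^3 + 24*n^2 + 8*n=16*n^3 + n^2*(14*c + 14)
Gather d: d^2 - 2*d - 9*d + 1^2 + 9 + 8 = d^2 - 11*d + 18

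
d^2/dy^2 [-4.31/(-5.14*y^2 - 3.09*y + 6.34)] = (-227.736952*y^2 - 136.908012*y + 4.31*(10.28*y + 3.09)*(20.56*y + 6.18) + 280.905112)/(5.14*y^2 + 3.09*y - 6.34)^3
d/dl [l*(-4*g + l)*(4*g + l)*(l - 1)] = -32*g^2*l + 16*g^2 + 4*l^3 - 3*l^2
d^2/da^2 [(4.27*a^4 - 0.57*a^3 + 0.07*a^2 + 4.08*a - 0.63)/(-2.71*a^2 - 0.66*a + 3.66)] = (-62.718614*a^6 - 45.823932*a^5 + 242.95446*a^4 + 117.160128*a^3 - 671.05701*a^2 - 190.233468*a - 8.540388)/(19.902511*a^6 + 14.541318*a^5 - 77.09679*a^4 - 38.99016*a^3 + 104.12334*a^2 + 26.523288*a - 49.027896)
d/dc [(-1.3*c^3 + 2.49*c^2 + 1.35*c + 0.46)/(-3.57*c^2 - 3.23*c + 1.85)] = (4.641*c^4 + 8.398*c^3 - 10.4382*c^2 + 12.4974*c + 3.9833)/(12.7449*c^4 + 23.0622*c^3 - 2.7761*c^2 - 11.951*c + 3.4225)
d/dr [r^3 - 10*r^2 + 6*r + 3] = 3*r^2 - 20*r + 6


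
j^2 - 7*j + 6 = (j - 6)*(j - 1)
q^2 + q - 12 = (q - 3)*(q + 4)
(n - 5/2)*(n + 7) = n^2 + 9*n/2 - 35/2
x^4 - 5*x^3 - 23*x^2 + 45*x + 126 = (x - 7)*(x - 3)*(x + 2)*(x + 3)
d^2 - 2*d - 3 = (d - 3)*(d + 1)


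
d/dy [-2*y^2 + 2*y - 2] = 2 - 4*y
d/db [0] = 0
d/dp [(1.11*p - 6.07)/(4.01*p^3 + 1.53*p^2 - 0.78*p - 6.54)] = (-8.9022*p^3 + 71.3238*p^2 + 18.5742*p - 11.994)/(16.0801*p^6 + 12.2706*p^5 - 3.9147*p^4 - 54.8376*p^3 - 19.404*p^2 + 10.2024*p + 42.7716)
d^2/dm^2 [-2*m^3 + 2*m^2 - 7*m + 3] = 4 - 12*m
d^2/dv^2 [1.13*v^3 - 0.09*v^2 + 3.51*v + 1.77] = 6.78*v - 0.18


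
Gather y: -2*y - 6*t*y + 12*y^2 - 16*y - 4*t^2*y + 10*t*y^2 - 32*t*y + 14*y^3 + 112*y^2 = 14*y^3 + y^2*(10*t + 124) + y*(-4*t^2 - 38*t - 18)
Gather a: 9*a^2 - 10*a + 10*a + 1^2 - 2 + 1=9*a^2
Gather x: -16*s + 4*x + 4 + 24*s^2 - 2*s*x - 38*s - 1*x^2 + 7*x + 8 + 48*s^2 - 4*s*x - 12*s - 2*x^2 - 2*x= 72*s^2 - 66*s - 3*x^2 + x*(9 - 6*s) + 12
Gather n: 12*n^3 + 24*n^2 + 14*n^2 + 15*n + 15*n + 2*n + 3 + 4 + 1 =12*n^3 + 38*n^2 + 32*n + 8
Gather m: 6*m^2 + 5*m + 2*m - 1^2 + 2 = 6*m^2 + 7*m + 1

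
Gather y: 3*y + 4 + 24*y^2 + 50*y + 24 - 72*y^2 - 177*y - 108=-48*y^2 - 124*y - 80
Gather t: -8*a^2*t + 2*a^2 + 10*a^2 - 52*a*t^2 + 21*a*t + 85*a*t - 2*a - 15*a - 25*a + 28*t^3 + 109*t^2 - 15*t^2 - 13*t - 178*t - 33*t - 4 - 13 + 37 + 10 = 12*a^2 - 42*a + 28*t^3 + t^2*(94 - 52*a) + t*(-8*a^2 + 106*a - 224) + 30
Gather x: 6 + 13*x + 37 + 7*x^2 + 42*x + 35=7*x^2 + 55*x + 78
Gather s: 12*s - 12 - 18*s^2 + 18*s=-18*s^2 + 30*s - 12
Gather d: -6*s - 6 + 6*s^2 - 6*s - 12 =6*s^2 - 12*s - 18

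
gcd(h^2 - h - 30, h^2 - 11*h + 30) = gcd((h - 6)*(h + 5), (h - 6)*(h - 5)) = h - 6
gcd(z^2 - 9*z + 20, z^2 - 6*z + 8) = z - 4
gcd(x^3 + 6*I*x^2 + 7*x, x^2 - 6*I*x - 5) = x - I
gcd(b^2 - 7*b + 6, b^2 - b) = b - 1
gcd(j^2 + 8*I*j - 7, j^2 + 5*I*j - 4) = j + I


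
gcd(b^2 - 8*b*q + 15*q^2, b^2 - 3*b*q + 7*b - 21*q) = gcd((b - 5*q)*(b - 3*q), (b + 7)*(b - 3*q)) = -b + 3*q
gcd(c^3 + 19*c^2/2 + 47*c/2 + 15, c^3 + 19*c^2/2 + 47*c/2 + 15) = c^3 + 19*c^2/2 + 47*c/2 + 15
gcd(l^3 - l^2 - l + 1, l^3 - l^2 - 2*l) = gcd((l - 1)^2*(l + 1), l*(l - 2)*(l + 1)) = l + 1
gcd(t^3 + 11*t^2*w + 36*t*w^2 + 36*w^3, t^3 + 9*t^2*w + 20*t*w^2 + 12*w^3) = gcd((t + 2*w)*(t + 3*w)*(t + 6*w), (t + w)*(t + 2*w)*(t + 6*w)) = t^2 + 8*t*w + 12*w^2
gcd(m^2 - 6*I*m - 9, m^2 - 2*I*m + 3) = m - 3*I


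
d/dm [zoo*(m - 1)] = zoo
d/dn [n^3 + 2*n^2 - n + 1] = 3*n^2 + 4*n - 1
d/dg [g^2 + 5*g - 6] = 2*g + 5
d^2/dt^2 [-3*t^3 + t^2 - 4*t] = 2 - 18*t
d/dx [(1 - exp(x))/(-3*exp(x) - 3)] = 1/(6*cosh(x/2)^2)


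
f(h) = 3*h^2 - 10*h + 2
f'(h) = 6*h - 10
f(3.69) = 5.95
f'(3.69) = 12.14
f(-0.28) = 5.04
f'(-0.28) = -11.68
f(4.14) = 12.02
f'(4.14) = 14.84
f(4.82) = 23.50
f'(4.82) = 18.92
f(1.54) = -6.29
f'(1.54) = -0.76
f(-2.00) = 34.00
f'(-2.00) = -22.00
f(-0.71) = 10.61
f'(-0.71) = -14.26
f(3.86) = 8.10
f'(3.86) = 13.16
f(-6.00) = 170.00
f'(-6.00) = -46.00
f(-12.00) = 554.00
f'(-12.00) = -82.00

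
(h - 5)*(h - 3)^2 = h^3 - 11*h^2 + 39*h - 45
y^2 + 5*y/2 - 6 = (y - 3/2)*(y + 4)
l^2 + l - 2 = (l - 1)*(l + 2)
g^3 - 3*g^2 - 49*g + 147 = (g - 7)*(g - 3)*(g + 7)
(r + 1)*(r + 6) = r^2 + 7*r + 6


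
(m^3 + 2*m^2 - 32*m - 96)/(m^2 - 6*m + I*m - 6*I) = (m^2 + 8*m + 16)/(m + I)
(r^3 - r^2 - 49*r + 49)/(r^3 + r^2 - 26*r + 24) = (r^2 - 49)/(r^2 + 2*r - 24)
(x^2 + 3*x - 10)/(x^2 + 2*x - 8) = (x + 5)/(x + 4)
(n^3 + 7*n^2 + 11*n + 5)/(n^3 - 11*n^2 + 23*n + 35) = (n^2 + 6*n + 5)/(n^2 - 12*n + 35)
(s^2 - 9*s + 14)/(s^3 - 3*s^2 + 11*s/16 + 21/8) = 16*(s - 7)/(16*s^2 - 16*s - 21)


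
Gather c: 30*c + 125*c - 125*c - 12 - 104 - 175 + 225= 30*c - 66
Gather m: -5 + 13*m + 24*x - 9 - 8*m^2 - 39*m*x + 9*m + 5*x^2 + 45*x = -8*m^2 + m*(22 - 39*x) + 5*x^2 + 69*x - 14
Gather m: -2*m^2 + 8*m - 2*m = -2*m^2 + 6*m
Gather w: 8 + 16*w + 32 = 16*w + 40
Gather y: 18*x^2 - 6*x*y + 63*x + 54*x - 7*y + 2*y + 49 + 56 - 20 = 18*x^2 + 117*x + y*(-6*x - 5) + 85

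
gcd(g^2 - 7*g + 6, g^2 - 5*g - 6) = g - 6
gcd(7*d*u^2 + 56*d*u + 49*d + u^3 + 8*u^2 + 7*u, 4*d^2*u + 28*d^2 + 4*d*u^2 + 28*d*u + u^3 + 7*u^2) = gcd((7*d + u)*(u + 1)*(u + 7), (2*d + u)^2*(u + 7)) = u + 7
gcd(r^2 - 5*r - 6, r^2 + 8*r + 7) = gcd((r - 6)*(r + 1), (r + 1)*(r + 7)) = r + 1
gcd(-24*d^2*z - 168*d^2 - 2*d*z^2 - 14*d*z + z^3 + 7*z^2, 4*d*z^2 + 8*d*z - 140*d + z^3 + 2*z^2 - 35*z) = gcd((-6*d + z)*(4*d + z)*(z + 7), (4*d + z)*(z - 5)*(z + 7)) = 4*d*z + 28*d + z^2 + 7*z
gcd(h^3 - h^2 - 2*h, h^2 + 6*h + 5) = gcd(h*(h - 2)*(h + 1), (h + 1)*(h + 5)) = h + 1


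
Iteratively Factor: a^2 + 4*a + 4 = (a + 2)*(a + 2)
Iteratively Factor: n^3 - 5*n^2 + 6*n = (n - 3)*(n^2 - 2*n) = n*(n - 3)*(n - 2)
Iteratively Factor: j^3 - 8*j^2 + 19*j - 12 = (j - 3)*(j^2 - 5*j + 4) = (j - 3)*(j - 1)*(j - 4)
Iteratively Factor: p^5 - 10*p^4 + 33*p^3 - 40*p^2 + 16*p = (p - 4)*(p^4 - 6*p^3 + 9*p^2 - 4*p) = (p - 4)*(p - 1)*(p^3 - 5*p^2 + 4*p) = p*(p - 4)*(p - 1)*(p^2 - 5*p + 4) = p*(p - 4)*(p - 1)^2*(p - 4)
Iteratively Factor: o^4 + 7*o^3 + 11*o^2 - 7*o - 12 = (o + 1)*(o^3 + 6*o^2 + 5*o - 12) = (o + 1)*(o + 3)*(o^2 + 3*o - 4) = (o + 1)*(o + 3)*(o + 4)*(o - 1)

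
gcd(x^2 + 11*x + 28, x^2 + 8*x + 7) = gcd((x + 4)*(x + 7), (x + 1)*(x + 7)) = x + 7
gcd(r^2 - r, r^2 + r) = r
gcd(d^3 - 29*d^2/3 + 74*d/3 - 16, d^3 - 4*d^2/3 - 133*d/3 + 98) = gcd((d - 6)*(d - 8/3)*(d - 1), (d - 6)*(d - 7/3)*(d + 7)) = d - 6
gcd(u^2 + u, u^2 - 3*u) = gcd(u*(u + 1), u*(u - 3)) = u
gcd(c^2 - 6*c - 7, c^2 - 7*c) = c - 7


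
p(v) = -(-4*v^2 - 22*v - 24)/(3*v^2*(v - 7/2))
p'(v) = -(-8*v - 22)/(3*v^2*(v - 7/2)) + (-4*v^2 - 22*v - 24)/(3*v^2*(v - 7/2)^2) + 2*(-4*v^2 - 22*v - 24)/(3*v^3*(v - 7/2))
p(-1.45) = -0.02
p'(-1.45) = -0.36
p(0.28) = -40.24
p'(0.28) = 242.91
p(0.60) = -12.34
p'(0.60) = 28.31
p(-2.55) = 0.05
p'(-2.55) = 0.04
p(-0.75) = -1.36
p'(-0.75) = -6.18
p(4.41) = 3.74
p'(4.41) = -4.73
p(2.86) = -7.62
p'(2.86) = -9.43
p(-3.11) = 0.03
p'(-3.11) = 0.04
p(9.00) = 0.41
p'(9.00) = -0.09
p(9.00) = 0.41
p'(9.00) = -0.09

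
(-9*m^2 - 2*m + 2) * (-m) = 9*m^3 + 2*m^2 - 2*m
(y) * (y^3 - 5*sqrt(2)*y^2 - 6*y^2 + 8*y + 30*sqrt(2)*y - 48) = y^4 - 5*sqrt(2)*y^3 - 6*y^3 + 8*y^2 + 30*sqrt(2)*y^2 - 48*y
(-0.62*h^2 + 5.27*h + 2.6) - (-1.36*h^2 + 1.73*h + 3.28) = 0.74*h^2 + 3.54*h - 0.68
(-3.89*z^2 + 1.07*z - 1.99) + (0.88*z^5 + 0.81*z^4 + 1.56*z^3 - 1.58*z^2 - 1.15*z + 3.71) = 0.88*z^5 + 0.81*z^4 + 1.56*z^3 - 5.47*z^2 - 0.0799999999999998*z + 1.72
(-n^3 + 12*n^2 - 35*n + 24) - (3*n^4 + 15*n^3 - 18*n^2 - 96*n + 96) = -3*n^4 - 16*n^3 + 30*n^2 + 61*n - 72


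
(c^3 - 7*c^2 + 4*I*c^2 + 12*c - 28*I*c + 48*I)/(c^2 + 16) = (c^2 - 7*c + 12)/(c - 4*I)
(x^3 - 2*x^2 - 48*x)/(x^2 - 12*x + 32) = x*(x + 6)/(x - 4)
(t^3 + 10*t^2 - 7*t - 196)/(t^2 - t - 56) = (t^2 + 3*t - 28)/(t - 8)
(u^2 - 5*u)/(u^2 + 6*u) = (u - 5)/(u + 6)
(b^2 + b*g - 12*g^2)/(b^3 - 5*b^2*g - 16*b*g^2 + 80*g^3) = (b - 3*g)/(b^2 - 9*b*g + 20*g^2)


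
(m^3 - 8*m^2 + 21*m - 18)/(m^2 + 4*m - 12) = (m^2 - 6*m + 9)/(m + 6)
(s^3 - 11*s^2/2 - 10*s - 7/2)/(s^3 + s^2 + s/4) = 2*(s^2 - 6*s - 7)/(s*(2*s + 1))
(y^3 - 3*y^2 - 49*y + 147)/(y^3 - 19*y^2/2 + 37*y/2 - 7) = 2*(y^2 + 4*y - 21)/(2*y^2 - 5*y + 2)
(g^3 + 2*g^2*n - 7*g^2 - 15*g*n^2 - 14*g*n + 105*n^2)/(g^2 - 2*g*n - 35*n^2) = (g^2 - 3*g*n - 7*g + 21*n)/(g - 7*n)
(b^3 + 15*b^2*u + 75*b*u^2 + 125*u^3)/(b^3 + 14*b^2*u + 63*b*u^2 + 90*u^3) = (b^2 + 10*b*u + 25*u^2)/(b^2 + 9*b*u + 18*u^2)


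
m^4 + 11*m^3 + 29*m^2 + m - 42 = (m - 1)*(m + 2)*(m + 3)*(m + 7)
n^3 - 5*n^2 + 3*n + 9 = (n - 3)^2*(n + 1)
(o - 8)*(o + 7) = o^2 - o - 56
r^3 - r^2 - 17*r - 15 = (r - 5)*(r + 1)*(r + 3)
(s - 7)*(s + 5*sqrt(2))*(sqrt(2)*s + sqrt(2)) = sqrt(2)*s^3 - 6*sqrt(2)*s^2 + 10*s^2 - 60*s - 7*sqrt(2)*s - 70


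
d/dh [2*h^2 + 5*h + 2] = 4*h + 5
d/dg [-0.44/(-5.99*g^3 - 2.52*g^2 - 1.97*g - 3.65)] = (-7.9068*g^2 - 2.2176*g - 0.8668)/(5.99*g^3 + 2.52*g^2 + 1.97*g + 3.65)^2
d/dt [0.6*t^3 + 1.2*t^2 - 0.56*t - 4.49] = 1.8*t^2 + 2.4*t - 0.56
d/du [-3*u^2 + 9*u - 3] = 9 - 6*u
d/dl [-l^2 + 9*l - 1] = 9 - 2*l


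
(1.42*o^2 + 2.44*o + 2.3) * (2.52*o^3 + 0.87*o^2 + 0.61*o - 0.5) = 3.5784*o^5 + 7.3842*o^4 + 8.785*o^3 + 2.7794*o^2 + 0.183*o - 1.15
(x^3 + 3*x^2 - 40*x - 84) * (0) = 0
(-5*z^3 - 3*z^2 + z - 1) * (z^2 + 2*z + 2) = -5*z^5 - 13*z^4 - 15*z^3 - 5*z^2 - 2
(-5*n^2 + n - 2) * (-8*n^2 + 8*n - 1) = 40*n^4 - 48*n^3 + 29*n^2 - 17*n + 2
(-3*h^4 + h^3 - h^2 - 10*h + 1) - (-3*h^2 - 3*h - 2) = -3*h^4 + h^3 + 2*h^2 - 7*h + 3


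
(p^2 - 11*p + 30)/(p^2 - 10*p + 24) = (p - 5)/(p - 4)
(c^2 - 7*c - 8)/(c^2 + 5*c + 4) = (c - 8)/(c + 4)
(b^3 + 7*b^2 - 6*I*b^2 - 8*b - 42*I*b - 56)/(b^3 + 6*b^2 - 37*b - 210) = (b^2 - 6*I*b - 8)/(b^2 - b - 30)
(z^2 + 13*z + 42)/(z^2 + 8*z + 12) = (z + 7)/(z + 2)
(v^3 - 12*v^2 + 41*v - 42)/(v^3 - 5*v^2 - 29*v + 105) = (v - 2)/(v + 5)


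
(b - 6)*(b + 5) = b^2 - b - 30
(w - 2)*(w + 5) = w^2 + 3*w - 10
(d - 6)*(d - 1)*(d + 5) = d^3 - 2*d^2 - 29*d + 30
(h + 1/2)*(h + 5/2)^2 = h^3 + 11*h^2/2 + 35*h/4 + 25/8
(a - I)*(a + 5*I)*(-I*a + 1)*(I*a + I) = a^4 + a^3 + 5*I*a^3 + a^2 + 5*I*a^2 + a + 5*I*a + 5*I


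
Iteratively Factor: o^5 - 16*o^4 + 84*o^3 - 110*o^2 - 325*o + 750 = (o - 3)*(o^4 - 13*o^3 + 45*o^2 + 25*o - 250) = (o - 5)*(o - 3)*(o^3 - 8*o^2 + 5*o + 50) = (o - 5)*(o - 3)*(o + 2)*(o^2 - 10*o + 25) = (o - 5)^2*(o - 3)*(o + 2)*(o - 5)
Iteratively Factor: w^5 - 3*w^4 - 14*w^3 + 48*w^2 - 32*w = (w + 4)*(w^4 - 7*w^3 + 14*w^2 - 8*w) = (w - 4)*(w + 4)*(w^3 - 3*w^2 + 2*w) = w*(w - 4)*(w + 4)*(w^2 - 3*w + 2) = w*(w - 4)*(w - 1)*(w + 4)*(w - 2)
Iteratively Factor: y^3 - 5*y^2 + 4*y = (y - 1)*(y^2 - 4*y) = (y - 4)*(y - 1)*(y)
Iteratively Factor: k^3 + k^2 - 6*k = (k + 3)*(k^2 - 2*k) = (k - 2)*(k + 3)*(k)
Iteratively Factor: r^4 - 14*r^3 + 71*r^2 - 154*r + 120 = (r - 4)*(r^3 - 10*r^2 + 31*r - 30) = (r - 4)*(r - 2)*(r^2 - 8*r + 15) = (r - 5)*(r - 4)*(r - 2)*(r - 3)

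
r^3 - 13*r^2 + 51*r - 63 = (r - 7)*(r - 3)^2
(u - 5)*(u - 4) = u^2 - 9*u + 20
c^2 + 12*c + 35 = (c + 5)*(c + 7)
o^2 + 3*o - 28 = (o - 4)*(o + 7)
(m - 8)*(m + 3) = m^2 - 5*m - 24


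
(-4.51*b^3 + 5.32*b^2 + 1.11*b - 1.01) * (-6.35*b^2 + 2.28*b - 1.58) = 28.6385*b^5 - 44.0648*b^4 + 12.2069*b^3 + 0.538699999999999*b^2 - 4.0566*b + 1.5958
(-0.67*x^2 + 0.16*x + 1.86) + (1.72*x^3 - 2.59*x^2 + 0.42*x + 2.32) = 1.72*x^3 - 3.26*x^2 + 0.58*x + 4.18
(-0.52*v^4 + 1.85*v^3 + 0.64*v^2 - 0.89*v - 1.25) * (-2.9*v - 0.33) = 1.508*v^5 - 5.1934*v^4 - 2.4665*v^3 + 2.3698*v^2 + 3.9187*v + 0.4125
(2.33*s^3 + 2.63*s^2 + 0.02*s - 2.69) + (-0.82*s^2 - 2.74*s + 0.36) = 2.33*s^3 + 1.81*s^2 - 2.72*s - 2.33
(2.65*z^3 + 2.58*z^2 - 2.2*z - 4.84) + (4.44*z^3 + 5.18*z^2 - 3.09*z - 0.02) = 7.09*z^3 + 7.76*z^2 - 5.29*z - 4.86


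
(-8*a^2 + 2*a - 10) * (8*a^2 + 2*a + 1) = -64*a^4 - 84*a^2 - 18*a - 10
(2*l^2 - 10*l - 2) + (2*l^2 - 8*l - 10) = 4*l^2 - 18*l - 12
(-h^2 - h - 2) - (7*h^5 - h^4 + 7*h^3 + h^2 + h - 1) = -7*h^5 + h^4 - 7*h^3 - 2*h^2 - 2*h - 1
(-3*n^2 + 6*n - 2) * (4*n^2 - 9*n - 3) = -12*n^4 + 51*n^3 - 53*n^2 + 6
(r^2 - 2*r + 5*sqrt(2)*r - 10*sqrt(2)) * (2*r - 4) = 2*r^3 - 8*r^2 + 10*sqrt(2)*r^2 - 40*sqrt(2)*r + 8*r + 40*sqrt(2)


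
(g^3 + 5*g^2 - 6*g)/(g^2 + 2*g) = (g^2 + 5*g - 6)/(g + 2)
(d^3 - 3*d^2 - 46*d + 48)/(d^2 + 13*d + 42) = (d^2 - 9*d + 8)/(d + 7)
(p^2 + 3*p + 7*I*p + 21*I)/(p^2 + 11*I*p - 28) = (p + 3)/(p + 4*I)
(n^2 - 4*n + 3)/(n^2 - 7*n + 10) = (n^2 - 4*n + 3)/(n^2 - 7*n + 10)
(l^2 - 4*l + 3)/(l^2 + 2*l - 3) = (l - 3)/(l + 3)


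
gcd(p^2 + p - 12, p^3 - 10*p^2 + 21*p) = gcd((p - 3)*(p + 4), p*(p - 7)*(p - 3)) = p - 3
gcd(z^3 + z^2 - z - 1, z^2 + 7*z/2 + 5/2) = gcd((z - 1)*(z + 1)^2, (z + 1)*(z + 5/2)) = z + 1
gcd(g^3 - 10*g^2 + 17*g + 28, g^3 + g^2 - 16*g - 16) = g^2 - 3*g - 4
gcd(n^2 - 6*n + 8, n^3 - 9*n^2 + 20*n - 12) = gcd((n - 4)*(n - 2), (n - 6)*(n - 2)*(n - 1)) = n - 2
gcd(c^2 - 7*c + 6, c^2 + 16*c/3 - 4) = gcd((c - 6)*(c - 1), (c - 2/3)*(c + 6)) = 1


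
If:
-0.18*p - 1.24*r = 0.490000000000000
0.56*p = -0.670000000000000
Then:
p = -1.20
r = -0.22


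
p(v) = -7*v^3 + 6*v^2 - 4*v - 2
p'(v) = -21*v^2 + 12*v - 4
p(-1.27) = 27.10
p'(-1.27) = -53.11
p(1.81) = -31.09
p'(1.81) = -51.08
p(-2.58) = 168.47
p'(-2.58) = -174.74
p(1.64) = -23.30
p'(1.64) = -40.80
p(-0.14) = -1.30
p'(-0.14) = -6.09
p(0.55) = -3.55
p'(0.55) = -3.75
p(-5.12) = 1115.29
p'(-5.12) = -615.94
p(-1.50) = 41.12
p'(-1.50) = -69.25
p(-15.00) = 25033.00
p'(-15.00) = -4909.00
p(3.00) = -149.00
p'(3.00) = -157.00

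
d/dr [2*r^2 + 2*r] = 4*r + 2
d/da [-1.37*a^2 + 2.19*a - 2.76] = 2.19 - 2.74*a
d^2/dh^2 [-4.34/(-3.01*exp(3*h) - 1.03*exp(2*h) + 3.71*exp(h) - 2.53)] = ((-117.5706*exp(2*h) - 17.8808*exp(h) + 16.1014)*(3.01*exp(3*h) + 1.03*exp(2*h) - 3.71*exp(h) + 2.53) + 4.34*(9.03*exp(2*h) + 2.06*exp(h) - 3.71)*(18.06*exp(2*h) + 4.12*exp(h) - 7.42)*exp(h))*exp(h)/(3.01*exp(3*h) + 1.03*exp(2*h) - 3.71*exp(h) + 2.53)^3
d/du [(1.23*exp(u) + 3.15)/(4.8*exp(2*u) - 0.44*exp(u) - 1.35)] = (-(1.23*exp(u) + 3.15)*(9.6*exp(u) - 0.44) + 5.904*exp(2*u) - 0.5412*exp(u) - 1.6605)*exp(u)/(-4.8*exp(2*u) + 0.44*exp(u) + 1.35)^2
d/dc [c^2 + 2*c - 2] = 2*c + 2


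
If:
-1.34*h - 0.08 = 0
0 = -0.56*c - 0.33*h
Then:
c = 0.04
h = -0.06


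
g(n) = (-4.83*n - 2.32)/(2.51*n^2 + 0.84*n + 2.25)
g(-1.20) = 0.72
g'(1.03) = 0.48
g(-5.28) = 0.34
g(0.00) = -1.03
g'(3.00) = 0.18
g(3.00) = -0.61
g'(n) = (-5.02*n - 0.84)*(-4.83*n - 2.32)/(2.51*n^2 + 0.84*n + 2.25)^2 - 4.83/(2.51*n^2 + 0.84*n + 2.25) = (12.1233*n^2 + 11.6464*n - 8.9187)/(6.3001*n^4 + 4.2168*n^3 + 12.0006*n^2 + 3.78*n + 5.0625)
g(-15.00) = 0.13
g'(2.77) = 0.20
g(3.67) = -0.51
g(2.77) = -0.66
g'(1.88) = 0.35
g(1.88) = -0.90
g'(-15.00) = 0.01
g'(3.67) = 0.13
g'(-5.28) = 0.06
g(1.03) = -1.26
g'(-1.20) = -0.23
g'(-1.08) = -0.40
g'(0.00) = -1.76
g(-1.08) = 0.68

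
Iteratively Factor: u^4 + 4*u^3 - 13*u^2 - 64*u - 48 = (u + 4)*(u^3 - 13*u - 12) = (u + 3)*(u + 4)*(u^2 - 3*u - 4) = (u - 4)*(u + 3)*(u + 4)*(u + 1)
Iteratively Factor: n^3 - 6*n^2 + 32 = (n - 4)*(n^2 - 2*n - 8) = (n - 4)^2*(n + 2)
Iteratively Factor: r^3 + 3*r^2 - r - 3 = (r + 1)*(r^2 + 2*r - 3) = (r - 1)*(r + 1)*(r + 3)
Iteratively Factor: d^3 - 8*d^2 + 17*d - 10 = (d - 2)*(d^2 - 6*d + 5) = (d - 5)*(d - 2)*(d - 1)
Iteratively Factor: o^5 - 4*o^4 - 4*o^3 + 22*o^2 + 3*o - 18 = (o - 1)*(o^4 - 3*o^3 - 7*o^2 + 15*o + 18) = (o - 1)*(o + 2)*(o^3 - 5*o^2 + 3*o + 9) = (o - 3)*(o - 1)*(o + 2)*(o^2 - 2*o - 3) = (o - 3)^2*(o - 1)*(o + 2)*(o + 1)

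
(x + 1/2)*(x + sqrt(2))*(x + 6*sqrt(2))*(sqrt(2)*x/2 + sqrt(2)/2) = sqrt(2)*x^4/2 + 3*sqrt(2)*x^3/4 + 7*x^3 + 25*sqrt(2)*x^2/4 + 21*x^2/2 + 7*x/2 + 9*sqrt(2)*x + 3*sqrt(2)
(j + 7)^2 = j^2 + 14*j + 49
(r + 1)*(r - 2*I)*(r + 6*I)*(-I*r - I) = -I*r^4 + 4*r^3 - 2*I*r^3 + 8*r^2 - 13*I*r^2 + 4*r - 24*I*r - 12*I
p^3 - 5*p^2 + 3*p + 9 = (p - 3)^2*(p + 1)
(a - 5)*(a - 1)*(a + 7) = a^3 + a^2 - 37*a + 35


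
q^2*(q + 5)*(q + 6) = q^4 + 11*q^3 + 30*q^2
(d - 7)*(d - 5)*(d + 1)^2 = d^4 - 10*d^3 + 12*d^2 + 58*d + 35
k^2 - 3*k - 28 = (k - 7)*(k + 4)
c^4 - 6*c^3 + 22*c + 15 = (c - 5)*(c - 3)*(c + 1)^2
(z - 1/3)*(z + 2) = z^2 + 5*z/3 - 2/3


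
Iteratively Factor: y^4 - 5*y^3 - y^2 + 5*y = (y - 5)*(y^3 - y) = (y - 5)*(y - 1)*(y^2 + y) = y*(y - 5)*(y - 1)*(y + 1)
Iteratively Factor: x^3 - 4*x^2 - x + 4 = (x - 4)*(x^2 - 1) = (x - 4)*(x + 1)*(x - 1)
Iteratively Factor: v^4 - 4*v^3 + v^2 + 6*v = (v)*(v^3 - 4*v^2 + v + 6) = v*(v - 3)*(v^2 - v - 2) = v*(v - 3)*(v - 2)*(v + 1)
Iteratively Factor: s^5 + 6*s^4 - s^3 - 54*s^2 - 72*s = (s + 3)*(s^4 + 3*s^3 - 10*s^2 - 24*s) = (s - 3)*(s + 3)*(s^3 + 6*s^2 + 8*s) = (s - 3)*(s + 2)*(s + 3)*(s^2 + 4*s) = (s - 3)*(s + 2)*(s + 3)*(s + 4)*(s)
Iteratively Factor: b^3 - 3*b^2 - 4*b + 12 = (b - 2)*(b^2 - b - 6) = (b - 3)*(b - 2)*(b + 2)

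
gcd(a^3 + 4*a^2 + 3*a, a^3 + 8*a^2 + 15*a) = a^2 + 3*a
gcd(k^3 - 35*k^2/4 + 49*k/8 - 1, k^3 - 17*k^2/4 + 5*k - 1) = k - 1/4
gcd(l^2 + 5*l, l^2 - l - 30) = l + 5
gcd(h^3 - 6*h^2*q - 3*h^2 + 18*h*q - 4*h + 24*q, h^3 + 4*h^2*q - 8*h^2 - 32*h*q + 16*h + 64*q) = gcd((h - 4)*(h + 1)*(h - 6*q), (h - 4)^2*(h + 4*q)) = h - 4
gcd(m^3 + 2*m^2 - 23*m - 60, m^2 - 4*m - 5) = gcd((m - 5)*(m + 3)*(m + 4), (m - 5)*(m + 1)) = m - 5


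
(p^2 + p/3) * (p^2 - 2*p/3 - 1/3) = p^4 - p^3/3 - 5*p^2/9 - p/9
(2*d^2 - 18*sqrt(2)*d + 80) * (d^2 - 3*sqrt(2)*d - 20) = 2*d^4 - 24*sqrt(2)*d^3 + 148*d^2 + 120*sqrt(2)*d - 1600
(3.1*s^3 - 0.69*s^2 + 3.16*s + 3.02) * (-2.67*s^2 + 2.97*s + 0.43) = -8.277*s^5 + 11.0493*s^4 - 9.1535*s^3 + 1.0251*s^2 + 10.3282*s + 1.2986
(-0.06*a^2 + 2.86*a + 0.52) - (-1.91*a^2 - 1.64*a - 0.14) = 1.85*a^2 + 4.5*a + 0.66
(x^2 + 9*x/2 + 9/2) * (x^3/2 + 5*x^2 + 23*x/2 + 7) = x^5/2 + 29*x^4/4 + 145*x^3/4 + 325*x^2/4 + 333*x/4 + 63/2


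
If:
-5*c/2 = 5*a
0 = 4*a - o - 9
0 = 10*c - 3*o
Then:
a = 27/32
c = -27/16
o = -45/8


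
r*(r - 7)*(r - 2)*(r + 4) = r^4 - 5*r^3 - 22*r^2 + 56*r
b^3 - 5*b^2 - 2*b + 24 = (b - 4)*(b - 3)*(b + 2)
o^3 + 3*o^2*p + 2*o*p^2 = o*(o + p)*(o + 2*p)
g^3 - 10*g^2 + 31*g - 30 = (g - 5)*(g - 3)*(g - 2)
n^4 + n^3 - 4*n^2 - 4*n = n*(n - 2)*(n + 1)*(n + 2)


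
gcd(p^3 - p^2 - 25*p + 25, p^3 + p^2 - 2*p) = p - 1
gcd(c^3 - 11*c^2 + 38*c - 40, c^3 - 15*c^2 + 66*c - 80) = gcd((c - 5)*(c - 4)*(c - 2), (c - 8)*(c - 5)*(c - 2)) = c^2 - 7*c + 10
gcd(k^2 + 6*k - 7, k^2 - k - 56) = k + 7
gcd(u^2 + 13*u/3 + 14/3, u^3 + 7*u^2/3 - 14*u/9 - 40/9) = u + 2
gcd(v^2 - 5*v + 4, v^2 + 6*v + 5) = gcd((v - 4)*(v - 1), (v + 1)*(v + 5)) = 1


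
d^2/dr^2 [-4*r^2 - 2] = -8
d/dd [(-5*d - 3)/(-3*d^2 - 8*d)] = 3*(-5*d^2 - 6*d - 8)/(d^2*(9*d^2 + 48*d + 64))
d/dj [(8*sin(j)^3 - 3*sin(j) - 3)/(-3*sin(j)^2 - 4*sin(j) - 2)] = -(24*sin(j)^4 + 64*sin(j)^3 + 57*sin(j)^2 + 18*sin(j) + 6)*cos(j)/(3*sin(j)^2 + 4*sin(j) + 2)^2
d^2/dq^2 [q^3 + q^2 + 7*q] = 6*q + 2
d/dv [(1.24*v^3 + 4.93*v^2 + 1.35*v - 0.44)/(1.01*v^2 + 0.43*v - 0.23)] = (1.2524*v^4 + 1.0664*v^3 - 0.0991999999999997*v^2 - 1.379*v - 0.1213)/(1.0201*v^4 + 0.8686*v^3 - 0.2797*v^2 - 0.1978*v + 0.0529)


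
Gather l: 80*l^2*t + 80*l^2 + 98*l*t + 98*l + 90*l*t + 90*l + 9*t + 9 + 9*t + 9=l^2*(80*t + 80) + l*(188*t + 188) + 18*t + 18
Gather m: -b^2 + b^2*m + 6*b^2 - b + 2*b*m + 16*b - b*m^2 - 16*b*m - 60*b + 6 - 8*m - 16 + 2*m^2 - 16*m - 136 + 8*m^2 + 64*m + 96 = 5*b^2 - 45*b + m^2*(10 - b) + m*(b^2 - 14*b + 40) - 50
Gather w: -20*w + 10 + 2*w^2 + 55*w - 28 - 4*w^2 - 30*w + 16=-2*w^2 + 5*w - 2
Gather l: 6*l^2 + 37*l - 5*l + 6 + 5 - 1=6*l^2 + 32*l + 10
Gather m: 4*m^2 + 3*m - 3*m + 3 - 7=4*m^2 - 4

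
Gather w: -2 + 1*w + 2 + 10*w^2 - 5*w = 10*w^2 - 4*w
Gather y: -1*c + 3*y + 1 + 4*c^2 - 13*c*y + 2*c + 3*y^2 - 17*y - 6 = 4*c^2 + c + 3*y^2 + y*(-13*c - 14) - 5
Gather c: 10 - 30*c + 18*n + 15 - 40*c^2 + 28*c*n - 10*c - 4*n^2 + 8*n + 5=-40*c^2 + c*(28*n - 40) - 4*n^2 + 26*n + 30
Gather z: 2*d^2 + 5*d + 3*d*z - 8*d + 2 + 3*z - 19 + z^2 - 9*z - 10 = 2*d^2 - 3*d + z^2 + z*(3*d - 6) - 27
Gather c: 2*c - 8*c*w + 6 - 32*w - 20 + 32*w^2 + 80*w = c*(2 - 8*w) + 32*w^2 + 48*w - 14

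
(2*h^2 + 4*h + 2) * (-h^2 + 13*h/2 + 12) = -2*h^4 + 9*h^3 + 48*h^2 + 61*h + 24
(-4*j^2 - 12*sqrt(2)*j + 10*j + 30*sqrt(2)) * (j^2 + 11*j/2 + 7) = -4*j^4 - 12*sqrt(2)*j^3 - 12*j^3 - 36*sqrt(2)*j^2 + 27*j^2 + 70*j + 81*sqrt(2)*j + 210*sqrt(2)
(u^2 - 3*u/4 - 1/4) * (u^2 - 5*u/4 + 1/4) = u^4 - 2*u^3 + 15*u^2/16 + u/8 - 1/16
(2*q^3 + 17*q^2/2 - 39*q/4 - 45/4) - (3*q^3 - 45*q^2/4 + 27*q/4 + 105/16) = -q^3 + 79*q^2/4 - 33*q/2 - 285/16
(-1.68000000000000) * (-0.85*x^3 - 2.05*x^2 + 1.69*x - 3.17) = 1.428*x^3 + 3.444*x^2 - 2.8392*x + 5.3256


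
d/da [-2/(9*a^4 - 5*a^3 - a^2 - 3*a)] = 2*(36*a^3 - 15*a^2 - 2*a - 3)/(a^2*(-9*a^3 + 5*a^2 + a + 3)^2)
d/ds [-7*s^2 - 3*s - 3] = -14*s - 3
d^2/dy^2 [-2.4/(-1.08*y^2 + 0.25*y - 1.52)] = (-5.59872*y^2 + 1.296*y + 2.4*(2.16*y - 0.25)*(4.32*y - 0.5) - 7.87968)/(1.08*y^2 - 0.25*y + 1.52)^3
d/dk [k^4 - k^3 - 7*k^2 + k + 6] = 4*k^3 - 3*k^2 - 14*k + 1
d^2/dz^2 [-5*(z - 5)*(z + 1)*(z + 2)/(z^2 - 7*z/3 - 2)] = 120*(23*z^3 + 63*z^2 - 9*z + 49)/(27*z^6 - 189*z^5 + 279*z^4 + 413*z^3 - 558*z^2 - 756*z - 216)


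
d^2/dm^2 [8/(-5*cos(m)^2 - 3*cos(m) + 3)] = 8*(100*sin(m)^4 - 119*sin(m)^2 - 189*cos(m)/4 + 45*cos(3*m)/4 - 29)/(-5*sin(m)^2 + 3*cos(m) + 2)^3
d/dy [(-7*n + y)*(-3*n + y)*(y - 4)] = 21*n^2 - 20*n*y + 40*n + 3*y^2 - 8*y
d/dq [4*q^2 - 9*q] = 8*q - 9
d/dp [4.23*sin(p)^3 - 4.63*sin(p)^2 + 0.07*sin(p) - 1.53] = (12.69*sin(p)^2 - 9.26*sin(p) + 0.07)*cos(p)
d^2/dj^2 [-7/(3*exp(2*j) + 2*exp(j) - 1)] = 14*(-4*(3*exp(j) + 1)^2*exp(j) + (6*exp(j) + 1)*(3*exp(2*j) + 2*exp(j) - 1))*exp(j)/(3*exp(2*j) + 2*exp(j) - 1)^3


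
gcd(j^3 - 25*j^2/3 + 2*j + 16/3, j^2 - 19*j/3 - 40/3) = j - 8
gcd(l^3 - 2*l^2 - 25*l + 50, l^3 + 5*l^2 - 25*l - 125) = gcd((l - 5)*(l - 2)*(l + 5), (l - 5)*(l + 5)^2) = l^2 - 25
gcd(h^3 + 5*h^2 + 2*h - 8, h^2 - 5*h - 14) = h + 2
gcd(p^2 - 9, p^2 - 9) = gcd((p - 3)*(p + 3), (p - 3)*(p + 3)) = p^2 - 9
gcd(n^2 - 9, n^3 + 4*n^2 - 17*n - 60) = n + 3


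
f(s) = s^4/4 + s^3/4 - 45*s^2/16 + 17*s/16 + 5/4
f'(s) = s^3 + 3*s^2/4 - 45*s/8 + 17/16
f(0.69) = 0.78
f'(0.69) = -2.13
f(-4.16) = 5.03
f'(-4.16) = -34.55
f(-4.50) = 19.25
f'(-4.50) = -49.56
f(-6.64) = 282.98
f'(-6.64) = -221.28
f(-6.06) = 173.05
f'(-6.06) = -159.85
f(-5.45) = 92.01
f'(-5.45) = -107.88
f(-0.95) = -2.31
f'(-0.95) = 6.23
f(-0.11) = 1.10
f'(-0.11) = 1.69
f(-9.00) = 1221.88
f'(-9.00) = -616.56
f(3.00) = 6.12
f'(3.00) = 17.94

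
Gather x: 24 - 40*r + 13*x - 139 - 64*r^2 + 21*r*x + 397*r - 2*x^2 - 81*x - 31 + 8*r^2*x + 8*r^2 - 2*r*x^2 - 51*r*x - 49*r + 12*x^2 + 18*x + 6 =-56*r^2 + 308*r + x^2*(10 - 2*r) + x*(8*r^2 - 30*r - 50) - 140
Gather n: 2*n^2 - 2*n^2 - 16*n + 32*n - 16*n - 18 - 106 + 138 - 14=0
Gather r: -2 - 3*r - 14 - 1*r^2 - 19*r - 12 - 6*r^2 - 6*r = -7*r^2 - 28*r - 28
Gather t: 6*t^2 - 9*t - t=6*t^2 - 10*t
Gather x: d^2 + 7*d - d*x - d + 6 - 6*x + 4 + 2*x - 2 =d^2 + 6*d + x*(-d - 4) + 8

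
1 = 1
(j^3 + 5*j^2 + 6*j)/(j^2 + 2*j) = j + 3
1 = 1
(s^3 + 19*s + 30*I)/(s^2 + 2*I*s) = s - 2*I + 15/s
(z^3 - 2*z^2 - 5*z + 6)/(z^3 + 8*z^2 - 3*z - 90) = (z^2 + z - 2)/(z^2 + 11*z + 30)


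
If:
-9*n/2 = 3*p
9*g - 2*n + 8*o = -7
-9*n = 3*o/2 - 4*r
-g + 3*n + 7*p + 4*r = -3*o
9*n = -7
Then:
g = -287/291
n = -7/9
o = 35/873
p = 7/6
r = -4039/2328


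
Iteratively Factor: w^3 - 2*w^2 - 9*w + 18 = (w - 2)*(w^2 - 9) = (w - 2)*(w + 3)*(w - 3)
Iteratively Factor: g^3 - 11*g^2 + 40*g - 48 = (g - 4)*(g^2 - 7*g + 12) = (g - 4)^2*(g - 3)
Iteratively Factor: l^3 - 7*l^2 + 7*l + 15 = (l + 1)*(l^2 - 8*l + 15) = (l - 5)*(l + 1)*(l - 3)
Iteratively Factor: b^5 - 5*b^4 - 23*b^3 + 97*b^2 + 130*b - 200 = (b + 4)*(b^4 - 9*b^3 + 13*b^2 + 45*b - 50) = (b - 5)*(b + 4)*(b^3 - 4*b^2 - 7*b + 10) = (b - 5)*(b + 2)*(b + 4)*(b^2 - 6*b + 5) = (b - 5)*(b - 1)*(b + 2)*(b + 4)*(b - 5)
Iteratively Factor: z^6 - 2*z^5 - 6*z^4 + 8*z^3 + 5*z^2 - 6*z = (z)*(z^5 - 2*z^4 - 6*z^3 + 8*z^2 + 5*z - 6) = z*(z - 1)*(z^4 - z^3 - 7*z^2 + z + 6) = z*(z - 1)^2*(z^3 - 7*z - 6) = z*(z - 3)*(z - 1)^2*(z^2 + 3*z + 2) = z*(z - 3)*(z - 1)^2*(z + 1)*(z + 2)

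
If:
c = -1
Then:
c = -1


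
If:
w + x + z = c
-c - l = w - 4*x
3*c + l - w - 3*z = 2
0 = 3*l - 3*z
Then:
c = 5*z/12 + 5/6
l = z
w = 1/2 - 3*z/4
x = z/6 + 1/3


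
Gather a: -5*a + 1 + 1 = 2 - 5*a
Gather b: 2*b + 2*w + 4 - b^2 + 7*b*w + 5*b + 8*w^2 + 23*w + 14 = -b^2 + b*(7*w + 7) + 8*w^2 + 25*w + 18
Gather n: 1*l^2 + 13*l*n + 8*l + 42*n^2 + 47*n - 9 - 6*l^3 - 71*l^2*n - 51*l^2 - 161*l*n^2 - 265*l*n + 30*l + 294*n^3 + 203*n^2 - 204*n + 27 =-6*l^3 - 50*l^2 + 38*l + 294*n^3 + n^2*(245 - 161*l) + n*(-71*l^2 - 252*l - 157) + 18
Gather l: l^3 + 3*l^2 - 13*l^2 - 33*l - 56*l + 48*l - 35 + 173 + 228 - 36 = l^3 - 10*l^2 - 41*l + 330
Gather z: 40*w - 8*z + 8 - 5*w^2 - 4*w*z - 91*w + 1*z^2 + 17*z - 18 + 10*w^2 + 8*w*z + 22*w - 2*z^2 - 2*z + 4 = 5*w^2 - 29*w - z^2 + z*(4*w + 7) - 6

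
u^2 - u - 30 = (u - 6)*(u + 5)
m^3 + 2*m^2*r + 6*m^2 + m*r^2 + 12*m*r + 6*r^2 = (m + 6)*(m + r)^2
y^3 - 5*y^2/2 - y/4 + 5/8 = (y - 5/2)*(y - 1/2)*(y + 1/2)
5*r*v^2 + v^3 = v^2*(5*r + v)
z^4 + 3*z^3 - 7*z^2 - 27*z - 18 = (z - 3)*(z + 1)*(z + 2)*(z + 3)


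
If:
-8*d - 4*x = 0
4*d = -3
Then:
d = -3/4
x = 3/2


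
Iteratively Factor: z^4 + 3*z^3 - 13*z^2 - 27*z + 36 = (z - 1)*(z^3 + 4*z^2 - 9*z - 36) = (z - 1)*(z + 4)*(z^2 - 9) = (z - 1)*(z + 3)*(z + 4)*(z - 3)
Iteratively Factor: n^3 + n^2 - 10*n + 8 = (n - 1)*(n^2 + 2*n - 8) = (n - 2)*(n - 1)*(n + 4)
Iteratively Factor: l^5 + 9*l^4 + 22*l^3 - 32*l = (l - 1)*(l^4 + 10*l^3 + 32*l^2 + 32*l) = (l - 1)*(l + 4)*(l^3 + 6*l^2 + 8*l) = (l - 1)*(l + 2)*(l + 4)*(l^2 + 4*l) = l*(l - 1)*(l + 2)*(l + 4)*(l + 4)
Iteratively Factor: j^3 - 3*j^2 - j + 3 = (j - 3)*(j^2 - 1) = (j - 3)*(j + 1)*(j - 1)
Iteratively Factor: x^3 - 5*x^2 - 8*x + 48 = (x - 4)*(x^2 - x - 12) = (x - 4)*(x + 3)*(x - 4)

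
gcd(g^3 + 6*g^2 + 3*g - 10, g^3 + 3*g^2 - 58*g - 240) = g + 5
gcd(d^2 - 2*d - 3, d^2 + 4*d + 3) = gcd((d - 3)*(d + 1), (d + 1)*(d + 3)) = d + 1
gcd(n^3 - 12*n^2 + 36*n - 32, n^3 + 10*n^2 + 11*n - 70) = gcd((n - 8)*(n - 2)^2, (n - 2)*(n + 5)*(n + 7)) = n - 2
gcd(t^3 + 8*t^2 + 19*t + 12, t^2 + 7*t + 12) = t^2 + 7*t + 12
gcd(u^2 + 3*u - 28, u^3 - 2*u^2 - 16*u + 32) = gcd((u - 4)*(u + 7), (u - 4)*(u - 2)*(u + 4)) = u - 4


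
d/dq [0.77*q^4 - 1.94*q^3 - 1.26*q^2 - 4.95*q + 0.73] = 3.08*q^3 - 5.82*q^2 - 2.52*q - 4.95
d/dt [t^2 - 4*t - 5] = 2*t - 4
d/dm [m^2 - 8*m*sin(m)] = -8*m*cos(m) + 2*m - 8*sin(m)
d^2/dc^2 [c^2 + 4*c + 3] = 2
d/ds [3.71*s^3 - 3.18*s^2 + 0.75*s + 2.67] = 11.13*s^2 - 6.36*s + 0.75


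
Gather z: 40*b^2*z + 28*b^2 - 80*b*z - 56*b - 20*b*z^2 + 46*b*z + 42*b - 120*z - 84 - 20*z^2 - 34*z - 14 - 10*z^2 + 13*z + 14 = 28*b^2 - 14*b + z^2*(-20*b - 30) + z*(40*b^2 - 34*b - 141) - 84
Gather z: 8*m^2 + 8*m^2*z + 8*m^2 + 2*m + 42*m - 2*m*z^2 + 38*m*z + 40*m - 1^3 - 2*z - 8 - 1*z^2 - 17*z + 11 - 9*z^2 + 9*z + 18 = 16*m^2 + 84*m + z^2*(-2*m - 10) + z*(8*m^2 + 38*m - 10) + 20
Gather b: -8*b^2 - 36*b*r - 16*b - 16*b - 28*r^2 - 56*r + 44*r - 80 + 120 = -8*b^2 + b*(-36*r - 32) - 28*r^2 - 12*r + 40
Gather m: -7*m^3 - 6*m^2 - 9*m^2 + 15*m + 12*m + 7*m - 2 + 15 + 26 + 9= -7*m^3 - 15*m^2 + 34*m + 48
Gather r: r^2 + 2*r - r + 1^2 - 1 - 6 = r^2 + r - 6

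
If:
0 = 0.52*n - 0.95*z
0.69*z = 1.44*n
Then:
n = 0.00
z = 0.00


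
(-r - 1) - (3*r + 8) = -4*r - 9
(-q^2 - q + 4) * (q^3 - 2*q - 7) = -q^5 - q^4 + 6*q^3 + 9*q^2 - q - 28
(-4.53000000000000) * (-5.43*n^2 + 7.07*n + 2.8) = 24.5979*n^2 - 32.0271*n - 12.684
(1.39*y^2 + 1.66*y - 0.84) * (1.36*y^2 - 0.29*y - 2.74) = 1.8904*y^4 + 1.8545*y^3 - 5.4324*y^2 - 4.3048*y + 2.3016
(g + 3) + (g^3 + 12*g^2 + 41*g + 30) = g^3 + 12*g^2 + 42*g + 33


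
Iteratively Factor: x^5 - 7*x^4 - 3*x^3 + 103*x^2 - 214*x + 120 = (x - 3)*(x^4 - 4*x^3 - 15*x^2 + 58*x - 40) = (x - 3)*(x - 1)*(x^3 - 3*x^2 - 18*x + 40) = (x - 3)*(x - 1)*(x + 4)*(x^2 - 7*x + 10) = (x - 3)*(x - 2)*(x - 1)*(x + 4)*(x - 5)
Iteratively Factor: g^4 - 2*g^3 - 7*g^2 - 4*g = (g - 4)*(g^3 + 2*g^2 + g) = (g - 4)*(g + 1)*(g^2 + g) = (g - 4)*(g + 1)^2*(g)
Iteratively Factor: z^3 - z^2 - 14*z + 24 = (z - 2)*(z^2 + z - 12) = (z - 3)*(z - 2)*(z + 4)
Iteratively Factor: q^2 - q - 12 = (q - 4)*(q + 3)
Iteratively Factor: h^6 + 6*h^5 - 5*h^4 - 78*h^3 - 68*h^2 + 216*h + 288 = (h + 4)*(h^5 + 2*h^4 - 13*h^3 - 26*h^2 + 36*h + 72) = (h + 2)*(h + 4)*(h^4 - 13*h^2 + 36) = (h + 2)^2*(h + 4)*(h^3 - 2*h^2 - 9*h + 18) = (h + 2)^2*(h + 3)*(h + 4)*(h^2 - 5*h + 6) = (h - 3)*(h + 2)^2*(h + 3)*(h + 4)*(h - 2)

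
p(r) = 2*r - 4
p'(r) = 2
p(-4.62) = -13.24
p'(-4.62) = 2.00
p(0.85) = -2.30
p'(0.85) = 2.00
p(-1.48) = -6.96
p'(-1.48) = 2.00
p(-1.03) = -6.06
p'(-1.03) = 2.00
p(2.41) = 0.82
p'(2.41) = 2.00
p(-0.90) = -5.80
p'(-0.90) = 2.00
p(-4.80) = -13.60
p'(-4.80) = 2.00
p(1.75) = -0.50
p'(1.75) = 2.00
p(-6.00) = -16.00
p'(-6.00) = 2.00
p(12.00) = 20.00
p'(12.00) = 2.00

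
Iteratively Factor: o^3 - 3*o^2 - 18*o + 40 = (o + 4)*(o^2 - 7*o + 10) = (o - 2)*(o + 4)*(o - 5)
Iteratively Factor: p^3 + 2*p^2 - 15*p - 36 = (p + 3)*(p^2 - p - 12) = (p + 3)^2*(p - 4)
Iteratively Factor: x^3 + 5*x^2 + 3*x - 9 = (x + 3)*(x^2 + 2*x - 3) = (x + 3)^2*(x - 1)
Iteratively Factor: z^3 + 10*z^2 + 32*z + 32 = (z + 4)*(z^2 + 6*z + 8) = (z + 4)^2*(z + 2)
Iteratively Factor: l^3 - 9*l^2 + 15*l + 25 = (l - 5)*(l^2 - 4*l - 5) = (l - 5)*(l + 1)*(l - 5)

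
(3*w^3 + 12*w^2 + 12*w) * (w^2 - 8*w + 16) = 3*w^5 - 12*w^4 - 36*w^3 + 96*w^2 + 192*w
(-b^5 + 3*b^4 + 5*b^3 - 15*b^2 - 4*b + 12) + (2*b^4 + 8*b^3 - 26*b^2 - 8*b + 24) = -b^5 + 5*b^4 + 13*b^3 - 41*b^2 - 12*b + 36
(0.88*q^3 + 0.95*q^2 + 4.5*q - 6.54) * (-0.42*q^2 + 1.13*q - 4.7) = -0.3696*q^5 + 0.5954*q^4 - 4.9525*q^3 + 3.3668*q^2 - 28.5402*q + 30.738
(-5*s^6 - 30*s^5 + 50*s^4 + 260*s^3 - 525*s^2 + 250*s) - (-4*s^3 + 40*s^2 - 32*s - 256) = -5*s^6 - 30*s^5 + 50*s^4 + 264*s^3 - 565*s^2 + 282*s + 256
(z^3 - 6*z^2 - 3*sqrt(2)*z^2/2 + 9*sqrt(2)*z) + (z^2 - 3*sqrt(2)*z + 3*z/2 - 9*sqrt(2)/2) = z^3 - 5*z^2 - 3*sqrt(2)*z^2/2 + 3*z/2 + 6*sqrt(2)*z - 9*sqrt(2)/2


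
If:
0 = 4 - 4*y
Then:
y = 1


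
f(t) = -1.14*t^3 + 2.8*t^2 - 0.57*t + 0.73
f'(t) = -3.42*t^2 + 5.6*t - 0.57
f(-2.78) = 48.45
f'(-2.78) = -42.57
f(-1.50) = 11.73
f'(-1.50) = -16.66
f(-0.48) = 1.77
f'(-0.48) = -4.05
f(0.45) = 0.94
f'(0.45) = 1.26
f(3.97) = -28.73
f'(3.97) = -32.24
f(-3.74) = 101.66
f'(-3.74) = -69.35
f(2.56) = -1.51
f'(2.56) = -8.65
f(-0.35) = 1.32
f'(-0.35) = -2.95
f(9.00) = -608.66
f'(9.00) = -227.19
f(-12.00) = 2380.69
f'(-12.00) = -560.25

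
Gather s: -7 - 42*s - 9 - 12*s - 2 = -54*s - 18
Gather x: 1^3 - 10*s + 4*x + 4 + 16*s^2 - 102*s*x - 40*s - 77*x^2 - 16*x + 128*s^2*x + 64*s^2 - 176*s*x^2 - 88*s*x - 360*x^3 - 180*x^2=80*s^2 - 50*s - 360*x^3 + x^2*(-176*s - 257) + x*(128*s^2 - 190*s - 12) + 5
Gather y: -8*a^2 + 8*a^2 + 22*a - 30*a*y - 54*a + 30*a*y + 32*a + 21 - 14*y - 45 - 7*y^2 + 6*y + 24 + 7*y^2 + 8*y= 0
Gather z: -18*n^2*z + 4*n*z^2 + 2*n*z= 4*n*z^2 + z*(-18*n^2 + 2*n)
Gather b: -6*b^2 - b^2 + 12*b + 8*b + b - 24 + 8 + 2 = -7*b^2 + 21*b - 14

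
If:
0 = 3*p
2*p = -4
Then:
No Solution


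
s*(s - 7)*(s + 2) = s^3 - 5*s^2 - 14*s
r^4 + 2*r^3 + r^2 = r^2*(r + 1)^2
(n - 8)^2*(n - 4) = n^3 - 20*n^2 + 128*n - 256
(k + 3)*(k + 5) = k^2 + 8*k + 15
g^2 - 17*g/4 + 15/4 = (g - 3)*(g - 5/4)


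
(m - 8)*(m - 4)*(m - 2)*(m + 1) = m^4 - 13*m^3 + 42*m^2 - 8*m - 64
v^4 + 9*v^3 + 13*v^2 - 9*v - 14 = (v - 1)*(v + 1)*(v + 2)*(v + 7)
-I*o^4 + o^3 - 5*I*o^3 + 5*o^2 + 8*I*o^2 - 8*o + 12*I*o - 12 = (o - 2)*(o + 6)*(o + I)*(-I*o - I)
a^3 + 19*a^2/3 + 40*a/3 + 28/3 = (a + 2)^2*(a + 7/3)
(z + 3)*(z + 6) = z^2 + 9*z + 18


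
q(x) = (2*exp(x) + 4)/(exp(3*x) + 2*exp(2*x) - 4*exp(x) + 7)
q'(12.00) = 0.00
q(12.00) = 0.00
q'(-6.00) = 0.00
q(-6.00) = 0.57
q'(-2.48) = 0.05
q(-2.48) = 0.62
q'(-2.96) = 0.03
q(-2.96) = 0.60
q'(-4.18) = 0.01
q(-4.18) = 0.58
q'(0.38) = -0.80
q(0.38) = 0.81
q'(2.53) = -0.03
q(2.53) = 0.01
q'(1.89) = -0.10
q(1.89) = 0.05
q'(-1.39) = 0.16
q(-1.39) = 0.73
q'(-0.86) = 0.26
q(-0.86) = 0.84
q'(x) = (2*exp(x) + 4)*(-3*exp(3*x) - 4*exp(2*x) + 4*exp(x))/(exp(3*x) + 2*exp(2*x) - 4*exp(x) + 7)^2 + 2*exp(x)/(exp(3*x) + 2*exp(2*x) - 4*exp(x) + 7)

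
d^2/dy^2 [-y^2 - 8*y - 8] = -2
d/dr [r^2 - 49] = 2*r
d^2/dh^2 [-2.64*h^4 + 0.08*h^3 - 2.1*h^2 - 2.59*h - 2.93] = -31.68*h^2 + 0.48*h - 4.2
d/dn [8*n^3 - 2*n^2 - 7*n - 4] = 24*n^2 - 4*n - 7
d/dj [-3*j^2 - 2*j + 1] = -6*j - 2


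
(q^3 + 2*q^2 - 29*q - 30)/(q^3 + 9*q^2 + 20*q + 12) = (q - 5)/(q + 2)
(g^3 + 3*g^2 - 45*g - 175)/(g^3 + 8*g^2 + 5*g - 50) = (g - 7)/(g - 2)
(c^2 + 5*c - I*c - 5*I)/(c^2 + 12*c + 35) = (c - I)/(c + 7)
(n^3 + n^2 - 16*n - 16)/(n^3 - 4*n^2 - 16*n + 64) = (n + 1)/(n - 4)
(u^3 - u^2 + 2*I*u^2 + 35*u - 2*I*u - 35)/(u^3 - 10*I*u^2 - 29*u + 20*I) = (u^2 + u*(-1 + 7*I) - 7*I)/(u^2 - 5*I*u - 4)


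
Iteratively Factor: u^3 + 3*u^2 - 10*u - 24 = (u - 3)*(u^2 + 6*u + 8) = (u - 3)*(u + 2)*(u + 4)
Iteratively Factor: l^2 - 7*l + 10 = (l - 5)*(l - 2)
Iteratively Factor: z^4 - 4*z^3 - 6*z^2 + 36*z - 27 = (z + 3)*(z^3 - 7*z^2 + 15*z - 9) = (z - 1)*(z + 3)*(z^2 - 6*z + 9) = (z - 3)*(z - 1)*(z + 3)*(z - 3)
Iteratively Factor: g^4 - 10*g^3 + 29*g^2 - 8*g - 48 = (g - 4)*(g^3 - 6*g^2 + 5*g + 12) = (g - 4)^2*(g^2 - 2*g - 3) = (g - 4)^2*(g - 3)*(g + 1)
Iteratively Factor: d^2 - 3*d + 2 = (d - 2)*(d - 1)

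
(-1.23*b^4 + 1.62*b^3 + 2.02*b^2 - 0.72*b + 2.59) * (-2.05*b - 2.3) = 2.5215*b^5 - 0.492*b^4 - 7.867*b^3 - 3.17*b^2 - 3.6535*b - 5.957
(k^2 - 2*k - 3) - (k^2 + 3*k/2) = -7*k/2 - 3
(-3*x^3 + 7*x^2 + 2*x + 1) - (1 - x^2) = -3*x^3 + 8*x^2 + 2*x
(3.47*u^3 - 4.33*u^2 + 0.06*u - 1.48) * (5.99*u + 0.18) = 20.7853*u^4 - 25.3121*u^3 - 0.42*u^2 - 8.8544*u - 0.2664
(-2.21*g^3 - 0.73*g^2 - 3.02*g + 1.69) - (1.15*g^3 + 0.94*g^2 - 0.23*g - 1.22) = -3.36*g^3 - 1.67*g^2 - 2.79*g + 2.91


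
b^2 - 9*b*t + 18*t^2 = (b - 6*t)*(b - 3*t)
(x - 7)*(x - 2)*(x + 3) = x^3 - 6*x^2 - 13*x + 42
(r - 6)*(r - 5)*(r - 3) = r^3 - 14*r^2 + 63*r - 90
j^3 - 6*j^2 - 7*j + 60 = (j - 5)*(j - 4)*(j + 3)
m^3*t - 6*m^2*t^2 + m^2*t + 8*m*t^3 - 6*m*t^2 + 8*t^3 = (m - 4*t)*(m - 2*t)*(m*t + t)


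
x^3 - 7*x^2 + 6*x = x*(x - 6)*(x - 1)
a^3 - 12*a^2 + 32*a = a*(a - 8)*(a - 4)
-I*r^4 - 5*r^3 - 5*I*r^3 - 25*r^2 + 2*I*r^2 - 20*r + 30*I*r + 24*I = (r + 4)*(r - 3*I)*(r - 2*I)*(-I*r - I)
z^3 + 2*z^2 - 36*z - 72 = (z - 6)*(z + 2)*(z + 6)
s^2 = s^2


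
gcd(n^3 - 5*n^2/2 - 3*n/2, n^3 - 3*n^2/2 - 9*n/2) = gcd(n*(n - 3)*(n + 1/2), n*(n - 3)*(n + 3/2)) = n^2 - 3*n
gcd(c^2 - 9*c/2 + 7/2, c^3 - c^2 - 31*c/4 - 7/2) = c - 7/2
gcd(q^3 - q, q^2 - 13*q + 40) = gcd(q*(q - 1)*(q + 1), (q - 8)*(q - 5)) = 1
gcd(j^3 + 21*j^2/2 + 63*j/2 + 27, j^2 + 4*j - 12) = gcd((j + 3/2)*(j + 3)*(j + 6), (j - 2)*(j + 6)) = j + 6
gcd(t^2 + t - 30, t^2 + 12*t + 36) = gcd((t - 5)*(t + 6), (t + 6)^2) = t + 6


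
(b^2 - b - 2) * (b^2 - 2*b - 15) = b^4 - 3*b^3 - 15*b^2 + 19*b + 30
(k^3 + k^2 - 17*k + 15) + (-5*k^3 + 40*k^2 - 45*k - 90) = -4*k^3 + 41*k^2 - 62*k - 75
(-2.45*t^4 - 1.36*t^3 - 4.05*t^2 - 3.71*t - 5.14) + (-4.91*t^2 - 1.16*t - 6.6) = -2.45*t^4 - 1.36*t^3 - 8.96*t^2 - 4.87*t - 11.74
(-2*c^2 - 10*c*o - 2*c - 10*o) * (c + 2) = -2*c^3 - 10*c^2*o - 6*c^2 - 30*c*o - 4*c - 20*o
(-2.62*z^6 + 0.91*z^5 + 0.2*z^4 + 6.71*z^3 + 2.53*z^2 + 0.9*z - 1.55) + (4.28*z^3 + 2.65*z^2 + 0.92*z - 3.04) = -2.62*z^6 + 0.91*z^5 + 0.2*z^4 + 10.99*z^3 + 5.18*z^2 + 1.82*z - 4.59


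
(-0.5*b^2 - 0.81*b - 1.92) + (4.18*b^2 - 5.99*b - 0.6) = 3.68*b^2 - 6.8*b - 2.52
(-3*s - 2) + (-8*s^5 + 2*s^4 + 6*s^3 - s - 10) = -8*s^5 + 2*s^4 + 6*s^3 - 4*s - 12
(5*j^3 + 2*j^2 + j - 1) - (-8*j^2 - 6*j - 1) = 5*j^3 + 10*j^2 + 7*j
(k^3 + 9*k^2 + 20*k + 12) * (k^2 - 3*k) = k^5 + 6*k^4 - 7*k^3 - 48*k^2 - 36*k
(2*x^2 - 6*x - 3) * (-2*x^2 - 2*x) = -4*x^4 + 8*x^3 + 18*x^2 + 6*x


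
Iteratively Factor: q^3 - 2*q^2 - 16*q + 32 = (q + 4)*(q^2 - 6*q + 8) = (q - 4)*(q + 4)*(q - 2)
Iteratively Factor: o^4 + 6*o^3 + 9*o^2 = (o)*(o^3 + 6*o^2 + 9*o) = o*(o + 3)*(o^2 + 3*o) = o^2*(o + 3)*(o + 3)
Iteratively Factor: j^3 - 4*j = (j - 2)*(j^2 + 2*j) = j*(j - 2)*(j + 2)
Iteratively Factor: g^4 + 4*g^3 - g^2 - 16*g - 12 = (g + 3)*(g^3 + g^2 - 4*g - 4) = (g + 2)*(g + 3)*(g^2 - g - 2) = (g + 1)*(g + 2)*(g + 3)*(g - 2)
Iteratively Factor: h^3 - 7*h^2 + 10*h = (h - 5)*(h^2 - 2*h) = (h - 5)*(h - 2)*(h)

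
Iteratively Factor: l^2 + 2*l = (l + 2)*(l)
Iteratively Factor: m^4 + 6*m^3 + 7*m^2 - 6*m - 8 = (m + 1)*(m^3 + 5*m^2 + 2*m - 8) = (m + 1)*(m + 4)*(m^2 + m - 2) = (m - 1)*(m + 1)*(m + 4)*(m + 2)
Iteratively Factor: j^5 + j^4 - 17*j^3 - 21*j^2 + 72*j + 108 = (j + 2)*(j^4 - j^3 - 15*j^2 + 9*j + 54) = (j + 2)^2*(j^3 - 3*j^2 - 9*j + 27) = (j - 3)*(j + 2)^2*(j^2 - 9) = (j - 3)*(j + 2)^2*(j + 3)*(j - 3)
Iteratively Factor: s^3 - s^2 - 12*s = (s)*(s^2 - s - 12) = s*(s - 4)*(s + 3)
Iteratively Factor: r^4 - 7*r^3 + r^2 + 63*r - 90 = (r - 2)*(r^3 - 5*r^2 - 9*r + 45) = (r - 3)*(r - 2)*(r^2 - 2*r - 15) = (r - 5)*(r - 3)*(r - 2)*(r + 3)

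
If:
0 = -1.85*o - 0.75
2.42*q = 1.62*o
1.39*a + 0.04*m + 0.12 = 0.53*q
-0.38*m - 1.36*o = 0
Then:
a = -0.23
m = 1.45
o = -0.41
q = -0.27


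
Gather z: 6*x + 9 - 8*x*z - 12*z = 6*x + z*(-8*x - 12) + 9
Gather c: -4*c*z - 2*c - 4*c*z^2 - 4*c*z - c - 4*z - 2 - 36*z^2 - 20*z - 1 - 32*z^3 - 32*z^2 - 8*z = c*(-4*z^2 - 8*z - 3) - 32*z^3 - 68*z^2 - 32*z - 3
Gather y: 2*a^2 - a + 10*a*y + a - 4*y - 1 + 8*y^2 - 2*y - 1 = 2*a^2 + 8*y^2 + y*(10*a - 6) - 2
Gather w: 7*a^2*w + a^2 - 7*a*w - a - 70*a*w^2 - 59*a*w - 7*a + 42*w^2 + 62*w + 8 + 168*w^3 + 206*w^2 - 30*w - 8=a^2 - 8*a + 168*w^3 + w^2*(248 - 70*a) + w*(7*a^2 - 66*a + 32)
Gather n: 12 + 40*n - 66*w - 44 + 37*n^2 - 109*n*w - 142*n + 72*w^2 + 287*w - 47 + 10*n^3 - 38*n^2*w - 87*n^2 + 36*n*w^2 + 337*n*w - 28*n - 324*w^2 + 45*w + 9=10*n^3 + n^2*(-38*w - 50) + n*(36*w^2 + 228*w - 130) - 252*w^2 + 266*w - 70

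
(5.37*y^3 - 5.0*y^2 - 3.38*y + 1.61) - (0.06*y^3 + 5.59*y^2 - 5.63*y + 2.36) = 5.31*y^3 - 10.59*y^2 + 2.25*y - 0.75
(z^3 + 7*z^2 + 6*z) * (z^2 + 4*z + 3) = z^5 + 11*z^4 + 37*z^3 + 45*z^2 + 18*z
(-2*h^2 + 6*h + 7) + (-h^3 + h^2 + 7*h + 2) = -h^3 - h^2 + 13*h + 9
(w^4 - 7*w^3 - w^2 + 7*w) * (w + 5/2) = w^5 - 9*w^4/2 - 37*w^3/2 + 9*w^2/2 + 35*w/2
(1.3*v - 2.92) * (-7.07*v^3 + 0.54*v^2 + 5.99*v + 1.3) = -9.191*v^4 + 21.3464*v^3 + 6.2102*v^2 - 15.8008*v - 3.796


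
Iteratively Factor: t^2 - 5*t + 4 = (t - 1)*(t - 4)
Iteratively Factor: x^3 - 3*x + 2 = (x + 2)*(x^2 - 2*x + 1) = (x - 1)*(x + 2)*(x - 1)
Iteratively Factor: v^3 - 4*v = (v - 2)*(v^2 + 2*v) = (v - 2)*(v + 2)*(v)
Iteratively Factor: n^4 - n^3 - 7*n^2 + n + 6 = (n - 1)*(n^3 - 7*n - 6) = (n - 1)*(n + 1)*(n^2 - n - 6) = (n - 3)*(n - 1)*(n + 1)*(n + 2)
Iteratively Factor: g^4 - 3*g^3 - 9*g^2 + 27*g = (g + 3)*(g^3 - 6*g^2 + 9*g) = (g - 3)*(g + 3)*(g^2 - 3*g) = (g - 3)^2*(g + 3)*(g)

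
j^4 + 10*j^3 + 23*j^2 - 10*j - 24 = (j - 1)*(j + 1)*(j + 4)*(j + 6)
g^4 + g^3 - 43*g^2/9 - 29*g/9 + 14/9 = (g - 2)*(g - 1/3)*(g + 1)*(g + 7/3)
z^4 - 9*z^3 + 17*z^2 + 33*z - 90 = (z - 5)*(z - 3)^2*(z + 2)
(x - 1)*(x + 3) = x^2 + 2*x - 3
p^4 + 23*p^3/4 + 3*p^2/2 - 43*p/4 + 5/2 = (p - 1)*(p - 1/4)*(p + 2)*(p + 5)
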